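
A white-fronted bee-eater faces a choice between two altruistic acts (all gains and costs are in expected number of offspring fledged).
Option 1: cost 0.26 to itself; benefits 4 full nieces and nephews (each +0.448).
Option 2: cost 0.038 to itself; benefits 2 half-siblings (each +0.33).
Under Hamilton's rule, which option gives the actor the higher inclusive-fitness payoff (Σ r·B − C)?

Option 1

Option 1: r to a full niece or nephew = 0.25.
Option 1: Σ r·B − C = (4·0.25·0.448) − 0.26 = 0.188.
Option 2: r to a half-sibling = 0.25.
Option 2: Σ r·B − C = (2·0.25·0.33) − 0.038 = 0.127.
Option 1 has the higher net inclusive-fitness payoff.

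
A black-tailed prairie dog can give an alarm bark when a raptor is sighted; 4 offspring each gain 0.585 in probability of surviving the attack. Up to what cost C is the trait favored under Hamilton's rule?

r to an offspring = 1/2 (one parent–offspring link: r = (1/2)^1 = 1/2).
Hamilton's rule: n·r·B > C, so the trait is favored while C < n·r·B = 4·0.5·0.585 = 1.17.

1.17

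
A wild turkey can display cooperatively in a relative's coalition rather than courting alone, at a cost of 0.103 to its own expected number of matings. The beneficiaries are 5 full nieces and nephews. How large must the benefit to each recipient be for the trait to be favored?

r to a full niece or nephew = 0.25 (full aunt/uncle↔niece/nephew: two paths of length 3 through the shared grandparent pair: r = 2·(1/2)^3 = 1/4).
Hamilton's rule with n recipients of equal r: n·r·B > C, so B > C/(n·r) = 0.103/(5·0.25) = 0.0824.

0.0824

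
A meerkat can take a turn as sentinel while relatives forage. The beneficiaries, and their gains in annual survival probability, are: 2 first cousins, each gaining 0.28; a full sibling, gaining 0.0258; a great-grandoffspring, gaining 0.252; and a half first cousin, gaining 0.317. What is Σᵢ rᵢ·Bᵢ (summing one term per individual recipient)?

0.1342125

r to a first cousin = 1/8 (first cousins share one grandparent pair — two paths of length 4: r = 2·(1/2)^4 = 1/8).
r to a full sibling = 1/2 (full sibs share both parents — two paths of length 2: r = 2·(1/2)^2 = 1/2).
r to a great-grandoffspring = 0.125 (three parent–offspring links: r = (1/2)^3 = 1/8).
r to a half first cousin = 1/16 (half first cousins share one grandparent — one path of length 4: r = (1/2)^4 = 1/16).
Summing one r·B term per recipient: 2·0.125·0.28 + 1·0.5·0.0258 + 1·0.125·0.252 + 1·0.0625·0.317 = 0.1342125.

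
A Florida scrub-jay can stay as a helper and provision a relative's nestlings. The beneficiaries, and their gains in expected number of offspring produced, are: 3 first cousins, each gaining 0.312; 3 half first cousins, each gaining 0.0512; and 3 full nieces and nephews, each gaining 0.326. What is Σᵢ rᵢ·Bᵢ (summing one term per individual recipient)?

r to a first cousin = 1/8 (first cousins share one grandparent pair — two paths of length 4: r = 2·(1/2)^4 = 1/8).
r to a half first cousin = 0.0625 (half first cousins share one grandparent — one path of length 4: r = (1/2)^4 = 1/16).
r to a full niece or nephew = 1/4 (full aunt/uncle↔niece/nephew: two paths of length 3 through the shared grandparent pair: r = 2·(1/2)^3 = 1/4).
Summing one r·B term per recipient: 3·0.125·0.312 + 3·0.0625·0.0512 + 3·0.25·0.326 = 0.3711.

0.3711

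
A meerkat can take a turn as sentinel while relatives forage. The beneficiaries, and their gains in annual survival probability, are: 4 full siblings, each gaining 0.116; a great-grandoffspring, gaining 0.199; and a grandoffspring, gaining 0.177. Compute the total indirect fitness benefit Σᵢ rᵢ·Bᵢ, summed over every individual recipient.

r to a full sibling = 0.5 (full sibs share both parents — two paths of length 2: r = 2·(1/2)^2 = 1/2).
r to a great-grandoffspring = 0.125 (three parent–offspring links: r = (1/2)^3 = 1/8).
r to a grandoffspring = 1/4 (two parent–offspring links: r = (1/2)^2 = 1/4).
Summing one r·B term per recipient: 4·0.5·0.116 + 1·0.125·0.199 + 1·0.25·0.177 = 0.301125.

0.301125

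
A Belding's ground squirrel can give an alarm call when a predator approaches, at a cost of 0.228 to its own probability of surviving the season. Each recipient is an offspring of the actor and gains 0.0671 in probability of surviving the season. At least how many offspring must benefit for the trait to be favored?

7

r to an offspring = 0.5 (one parent–offspring link: r = (1/2)^1 = 1/2).
Hamilton's rule: n·r·B > C  ⇒  n > C/(r·B) = 0.228/(0.5·0.0671) = 6.796.
The smallest integer exceeding 6.796 is 7.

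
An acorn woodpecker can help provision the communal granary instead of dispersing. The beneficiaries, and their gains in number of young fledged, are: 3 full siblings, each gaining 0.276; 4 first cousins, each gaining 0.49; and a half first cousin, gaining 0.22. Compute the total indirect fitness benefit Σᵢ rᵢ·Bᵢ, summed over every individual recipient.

r to a full sibling = 1/2 (full sibs share both parents — two paths of length 2: r = 2·(1/2)^2 = 1/2).
r to a first cousin = 0.125 (first cousins share one grandparent pair — two paths of length 4: r = 2·(1/2)^4 = 1/8).
r to a half first cousin = 0.0625 (half first cousins share one grandparent — one path of length 4: r = (1/2)^4 = 1/16).
Summing one r·B term per recipient: 3·0.5·0.276 + 4·0.125·0.49 + 1·0.0625·0.22 = 0.67275.

0.67275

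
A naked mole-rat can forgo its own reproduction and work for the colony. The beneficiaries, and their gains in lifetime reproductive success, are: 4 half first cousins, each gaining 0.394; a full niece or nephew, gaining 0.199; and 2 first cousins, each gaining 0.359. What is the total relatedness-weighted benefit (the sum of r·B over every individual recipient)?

r to a half first cousin = 1/16 (half first cousins share one grandparent — one path of length 4: r = (1/2)^4 = 1/16).
r to a full niece or nephew = 0.25 (full aunt/uncle↔niece/nephew: two paths of length 3 through the shared grandparent pair: r = 2·(1/2)^3 = 1/4).
r to a first cousin = 1/8 (first cousins share one grandparent pair — two paths of length 4: r = 2·(1/2)^4 = 1/8).
Summing one r·B term per recipient: 4·0.0625·0.394 + 1·0.25·0.199 + 2·0.125·0.359 = 0.238.

0.238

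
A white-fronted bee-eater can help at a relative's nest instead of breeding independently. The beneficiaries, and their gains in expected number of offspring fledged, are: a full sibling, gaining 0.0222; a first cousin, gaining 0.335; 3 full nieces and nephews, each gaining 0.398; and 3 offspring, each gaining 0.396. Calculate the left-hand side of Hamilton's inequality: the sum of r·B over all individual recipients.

r to a full sibling = 0.5 (full sibs share both parents — two paths of length 2: r = 2·(1/2)^2 = 1/2).
r to a first cousin = 0.125 (first cousins share one grandparent pair — two paths of length 4: r = 2·(1/2)^4 = 1/8).
r to a full niece or nephew = 1/4 (full aunt/uncle↔niece/nephew: two paths of length 3 through the shared grandparent pair: r = 2·(1/2)^3 = 1/4).
r to an offspring = 0.5 (one parent–offspring link: r = (1/2)^1 = 1/2).
Summing one r·B term per recipient: 1·0.5·0.0222 + 1·0.125·0.335 + 3·0.25·0.398 + 3·0.5·0.396 = 0.945475.

0.945475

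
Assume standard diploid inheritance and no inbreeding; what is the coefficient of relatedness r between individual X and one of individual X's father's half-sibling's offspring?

0.0625

Each parent–offspring link contributes a factor of 1/2, and independent paths through distinct common ancestors add.
Half first cousins share one grandparent — one path of length 4: r = (1/2)^4 = 1/16.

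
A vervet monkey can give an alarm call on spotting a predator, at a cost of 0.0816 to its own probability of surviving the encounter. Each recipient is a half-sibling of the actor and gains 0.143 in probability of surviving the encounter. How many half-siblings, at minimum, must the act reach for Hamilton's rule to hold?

r to a half-sibling = 1/4 (half-sibs share one parent — one path of length 2: r = (1/2)^2 = 1/4).
Hamilton's rule: n·r·B > C  ⇒  n > C/(r·B) = 0.0816/(0.25·0.143) = 2.283.
The smallest integer exceeding 2.283 is 3.

3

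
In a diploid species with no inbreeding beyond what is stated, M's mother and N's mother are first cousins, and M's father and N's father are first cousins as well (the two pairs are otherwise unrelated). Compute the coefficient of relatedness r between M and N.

Independent pedigree routes through distinct common ancestors add.
M and N are related in two ways: second cousins through their mothers (r = 1/32) and second cousins through their fathers (r = 1/32).
r = 1/32 + 1/32 = 1/16 = 0.0625.

0.0625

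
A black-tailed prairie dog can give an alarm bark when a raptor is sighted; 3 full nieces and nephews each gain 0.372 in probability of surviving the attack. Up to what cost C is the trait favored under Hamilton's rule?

0.279

r to a full niece or nephew = 1/4 (full aunt/uncle↔niece/nephew: two paths of length 3 through the shared grandparent pair: r = 2·(1/2)^3 = 1/4).
Hamilton's rule: n·r·B > C, so the trait is favored while C < n·r·B = 3·0.25·0.372 = 0.279.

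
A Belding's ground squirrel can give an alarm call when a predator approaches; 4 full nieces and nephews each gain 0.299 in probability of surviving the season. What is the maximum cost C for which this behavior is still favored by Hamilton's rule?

0.299

r to a full niece or nephew = 1/4 (full aunt/uncle↔niece/nephew: two paths of length 3 through the shared grandparent pair: r = 2·(1/2)^3 = 1/4).
Hamilton's rule: n·r·B > C, so the trait is favored while C < n·r·B = 4·0.25·0.299 = 0.299.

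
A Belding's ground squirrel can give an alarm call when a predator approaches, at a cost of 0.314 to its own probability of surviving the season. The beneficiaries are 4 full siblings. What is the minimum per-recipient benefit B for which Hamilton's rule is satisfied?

0.157

r to a full sibling = 0.5 (full sibs share both parents — two paths of length 2: r = 2·(1/2)^2 = 1/2).
Hamilton's rule with n recipients of equal r: n·r·B > C, so B > C/(n·r) = 0.314/(4·0.5) = 0.157.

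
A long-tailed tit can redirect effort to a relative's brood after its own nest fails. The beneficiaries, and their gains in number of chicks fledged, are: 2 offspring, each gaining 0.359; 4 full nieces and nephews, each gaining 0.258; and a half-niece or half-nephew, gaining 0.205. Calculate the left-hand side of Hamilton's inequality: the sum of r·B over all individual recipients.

r to an offspring = 1/2 (one parent–offspring link: r = (1/2)^1 = 1/2).
r to a full niece or nephew = 0.25 (full aunt/uncle↔niece/nephew: two paths of length 3 through the shared grandparent pair: r = 2·(1/2)^3 = 1/4).
r to a half-niece or half-nephew = 0.125 (half-aunt/uncle↔niece/nephew: one path of length 3: r = (1/2)^3 = 1/8).
Summing one r·B term per recipient: 2·0.5·0.359 + 4·0.25·0.258 + 1·0.125·0.205 = 0.642625.

0.642625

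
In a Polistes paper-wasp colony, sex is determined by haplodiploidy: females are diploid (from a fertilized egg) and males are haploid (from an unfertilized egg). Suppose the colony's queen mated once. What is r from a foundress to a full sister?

0.75

Haplodiploid full sisters inherit their father's entire haploid genome identically (contributing 1/2) and on average half of their mother's contribution (1/2 · 1/2 = 1/4); r = 1/2 + 1/4 = 3/4.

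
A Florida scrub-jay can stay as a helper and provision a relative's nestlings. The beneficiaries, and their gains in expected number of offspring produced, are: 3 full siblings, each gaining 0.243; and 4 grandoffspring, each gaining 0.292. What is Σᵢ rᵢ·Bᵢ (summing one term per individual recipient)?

0.6565

r to a full sibling = 0.5 (full sibs share both parents — two paths of length 2: r = 2·(1/2)^2 = 1/2).
r to a grandoffspring = 0.25 (two parent–offspring links: r = (1/2)^2 = 1/4).
Summing one r·B term per recipient: 3·0.5·0.243 + 4·0.25·0.292 = 0.6565.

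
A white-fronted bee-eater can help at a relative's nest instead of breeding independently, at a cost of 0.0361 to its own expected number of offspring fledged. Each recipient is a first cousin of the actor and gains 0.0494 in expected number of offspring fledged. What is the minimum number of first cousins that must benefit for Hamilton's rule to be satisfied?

6

r to a first cousin = 0.125 (first cousins share one grandparent pair — two paths of length 4: r = 2·(1/2)^4 = 1/8).
Hamilton's rule: n·r·B > C  ⇒  n > C/(r·B) = 0.0361/(0.125·0.0494) = 5.846.
The smallest integer exceeding 5.846 is 6.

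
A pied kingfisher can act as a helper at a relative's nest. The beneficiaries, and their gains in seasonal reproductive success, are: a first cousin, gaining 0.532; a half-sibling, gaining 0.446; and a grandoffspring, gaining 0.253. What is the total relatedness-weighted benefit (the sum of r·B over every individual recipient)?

r to a first cousin = 0.125 (first cousins share one grandparent pair — two paths of length 4: r = 2·(1/2)^4 = 1/8).
r to a half-sibling = 0.25 (half-sibs share one parent — one path of length 2: r = (1/2)^2 = 1/4).
r to a grandoffspring = 0.25 (two parent–offspring links: r = (1/2)^2 = 1/4).
Summing one r·B term per recipient: 1·0.125·0.532 + 1·0.25·0.446 + 1·0.25·0.253 = 0.24125.

0.24125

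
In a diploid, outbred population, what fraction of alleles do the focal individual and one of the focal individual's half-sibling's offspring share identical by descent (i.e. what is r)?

Each parent–offspring link contributes a factor of 1/2, and independent paths through distinct common ancestors add.
Half-aunt/uncle↔niece/nephew: one path of length 3: r = (1/2)^3 = 1/8.

0.125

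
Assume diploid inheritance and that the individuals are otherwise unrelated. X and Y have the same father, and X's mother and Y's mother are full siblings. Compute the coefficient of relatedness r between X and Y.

Wright's path rule: contributions from independent ancestry routes add.
X and Y are related in two ways: half-sibs through their shared father (r = 1/4) and first cousins through their mothers (r = 1/8).
r = 1/4 + 1/8 = 3/8 = 0.375.

0.375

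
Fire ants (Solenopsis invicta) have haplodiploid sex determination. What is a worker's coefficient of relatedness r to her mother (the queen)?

0.5

One meiotic link between diploid queen and diploid daughter: r = 1/2.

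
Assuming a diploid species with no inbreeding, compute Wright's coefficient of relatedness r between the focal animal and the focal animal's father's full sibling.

Each parent–offspring link contributes a factor of 1/2, and independent paths through distinct common ancestors add.
Full aunt/uncle↔niece/nephew: two paths of length 3 through the shared grandparent pair: r = 2·(1/2)^3 = 1/4.

0.25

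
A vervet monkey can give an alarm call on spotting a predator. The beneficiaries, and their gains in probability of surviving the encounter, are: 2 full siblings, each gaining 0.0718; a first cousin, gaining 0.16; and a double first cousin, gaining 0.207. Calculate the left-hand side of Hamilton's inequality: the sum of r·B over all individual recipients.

0.14355

r to a full sibling = 1/2 (full sibs share both parents — two paths of length 2: r = 2·(1/2)^2 = 1/2).
r to a first cousin = 1/8 (first cousins share one grandparent pair — two paths of length 4: r = 2·(1/2)^4 = 1/8).
r to a double first cousin = 1/4 (double first cousins share both grandparent pairs — four paths of length 4: r = 4·(1/2)^4 = 1/4).
Summing one r·B term per recipient: 2·0.5·0.0718 + 1·0.125·0.16 + 1·0.25·0.207 = 0.14355.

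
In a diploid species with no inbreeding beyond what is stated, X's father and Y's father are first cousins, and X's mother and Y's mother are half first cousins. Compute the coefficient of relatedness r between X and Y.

0.046875

With two independent routes of shared ancestry, r is the sum of the two contributions.
X and Y are related in two ways: second cousins through their fathers (r = 1/32) and half second cousins through their mothers (r = 1/64).
r = 1/32 + 1/64 = 3/64 = 0.046875.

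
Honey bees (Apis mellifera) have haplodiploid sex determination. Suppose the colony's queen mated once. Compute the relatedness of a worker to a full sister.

Haplodiploid full sisters inherit their father's entire haploid genome identically (contributing 1/2) and on average half of their mother's contribution (1/2 · 1/2 = 1/4); r = 1/2 + 1/4 = 3/4.

0.75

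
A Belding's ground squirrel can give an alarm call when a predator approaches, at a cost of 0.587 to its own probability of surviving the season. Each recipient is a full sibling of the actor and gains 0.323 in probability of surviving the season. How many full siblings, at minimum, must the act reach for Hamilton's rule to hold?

r to a full sibling = 0.5 (full sibs share both parents — two paths of length 2: r = 2·(1/2)^2 = 1/2).
Hamilton's rule: n·r·B > C  ⇒  n > C/(r·B) = 0.587/(0.5·0.323) = 3.635.
The smallest integer exceeding 3.635 is 4.

4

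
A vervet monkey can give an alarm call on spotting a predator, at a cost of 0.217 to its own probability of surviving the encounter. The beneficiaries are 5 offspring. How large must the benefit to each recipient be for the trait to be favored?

0.0868

r to an offspring = 0.5 (one parent–offspring link: r = (1/2)^1 = 1/2).
Hamilton's rule with n recipients of equal r: n·r·B > C, so B > C/(n·r) = 0.217/(5·0.5) = 0.0868.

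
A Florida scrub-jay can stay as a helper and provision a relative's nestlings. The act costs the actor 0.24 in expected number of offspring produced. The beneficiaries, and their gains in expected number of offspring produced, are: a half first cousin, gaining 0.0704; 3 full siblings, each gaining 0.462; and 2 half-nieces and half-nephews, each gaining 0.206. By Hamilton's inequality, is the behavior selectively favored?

Yes

Hamilton's rule: the trait is favored when the sum of r·B over every recipient exceeds the actor's cost C.
r to a half first cousin = 0.0625 (half first cousins share one grandparent — one path of length 4: r = (1/2)^4 = 1/16).
r to a full sibling = 0.5 (full sibs share both parents — two paths of length 2: r = 2·(1/2)^2 = 1/2).
r to a half-niece or half-nephew = 1/8 (half-aunt/uncle↔niece/nephew: one path of length 3: r = (1/2)^3 = 1/8).
Summing one r·B term per recipient: 1·0.0625·0.0704 + 3·0.5·0.462 + 2·0.125·0.206 = 0.7489.
0.7489 > 0.24: the indirect benefit exceeds the cost.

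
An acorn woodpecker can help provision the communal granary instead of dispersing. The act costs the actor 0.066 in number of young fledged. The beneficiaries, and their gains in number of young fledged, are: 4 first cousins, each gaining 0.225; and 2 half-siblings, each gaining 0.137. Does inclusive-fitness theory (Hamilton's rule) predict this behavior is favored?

Hamilton's rule: the trait is favored when the sum of r·B over every recipient exceeds the actor's cost C.
r to a first cousin = 0.125 (first cousins share one grandparent pair — two paths of length 4: r = 2·(1/2)^4 = 1/8).
r to a half-sibling = 1/4 (half-sibs share one parent — one path of length 2: r = (1/2)^2 = 1/4).
Summing one r·B term per recipient: 4·0.125·0.225 + 2·0.25·0.137 = 0.181.
0.181 > 0.066: the indirect benefit exceeds the cost.

Yes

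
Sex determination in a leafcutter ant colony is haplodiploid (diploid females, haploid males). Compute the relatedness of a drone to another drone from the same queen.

0.5

Haploid brothers each carry a random half of the queen's diploid genome, so on average they share half: r = 1/2.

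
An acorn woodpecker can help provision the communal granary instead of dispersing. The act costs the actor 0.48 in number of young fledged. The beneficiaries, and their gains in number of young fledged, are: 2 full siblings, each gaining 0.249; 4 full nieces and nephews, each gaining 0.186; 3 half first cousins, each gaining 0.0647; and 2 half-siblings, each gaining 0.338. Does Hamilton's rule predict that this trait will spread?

Hamilton's rule: the trait is favored when the sum of r·B over every recipient exceeds the actor's cost C.
r to a full sibling = 1/2 (full sibs share both parents — two paths of length 2: r = 2·(1/2)^2 = 1/2).
r to a full niece or nephew = 1/4 (full aunt/uncle↔niece/nephew: two paths of length 3 through the shared grandparent pair: r = 2·(1/2)^3 = 1/4).
r to a half first cousin = 0.0625 (half first cousins share one grandparent — one path of length 4: r = (1/2)^4 = 1/16).
r to a half-sibling = 0.25 (half-sibs share one parent — one path of length 2: r = (1/2)^2 = 1/4).
Summing one r·B term per recipient: 2·0.5·0.249 + 4·0.25·0.186 + 3·0.0625·0.0647 + 2·0.25·0.338 = 0.61613125.
0.61613125 > 0.48: the indirect benefit exceeds the cost.

Yes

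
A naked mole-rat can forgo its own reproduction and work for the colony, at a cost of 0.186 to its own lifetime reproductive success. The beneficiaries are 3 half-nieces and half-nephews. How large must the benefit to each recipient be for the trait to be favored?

r to a half-niece or half-nephew = 0.125 (half-aunt/uncle↔niece/nephew: one path of length 3: r = (1/2)^3 = 1/8).
Hamilton's rule with n recipients of equal r: n·r·B > C, so B > C/(n·r) = 0.186/(3·0.125) = 0.496.

0.496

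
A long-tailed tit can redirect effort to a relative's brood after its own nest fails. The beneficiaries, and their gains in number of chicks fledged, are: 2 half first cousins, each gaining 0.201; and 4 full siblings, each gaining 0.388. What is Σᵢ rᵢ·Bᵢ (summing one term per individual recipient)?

0.801125

r to a half first cousin = 1/16 (half first cousins share one grandparent — one path of length 4: r = (1/2)^4 = 1/16).
r to a full sibling = 0.5 (full sibs share both parents — two paths of length 2: r = 2·(1/2)^2 = 1/2).
Summing one r·B term per recipient: 2·0.0625·0.201 + 4·0.5·0.388 = 0.801125.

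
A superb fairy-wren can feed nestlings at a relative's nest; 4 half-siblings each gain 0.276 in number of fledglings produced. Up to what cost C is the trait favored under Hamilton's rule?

r to a half-sibling = 0.25 (half-sibs share one parent — one path of length 2: r = (1/2)^2 = 1/4).
Hamilton's rule: n·r·B > C, so the trait is favored while C < n·r·B = 4·0.25·0.276 = 0.276.

0.276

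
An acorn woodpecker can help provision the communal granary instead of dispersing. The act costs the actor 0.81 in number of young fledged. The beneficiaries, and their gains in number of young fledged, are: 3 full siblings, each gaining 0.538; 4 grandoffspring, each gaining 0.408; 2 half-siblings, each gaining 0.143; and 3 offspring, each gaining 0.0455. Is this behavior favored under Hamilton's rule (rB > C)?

Hamilton's rule: the trait is favored when the sum of r·B over every recipient exceeds the actor's cost C.
r to a full sibling = 1/2 (full sibs share both parents — two paths of length 2: r = 2·(1/2)^2 = 1/2).
r to a grandoffspring = 0.25 (two parent–offspring links: r = (1/2)^2 = 1/4).
r to a half-sibling = 0.25 (half-sibs share one parent — one path of length 2: r = (1/2)^2 = 1/4).
r to an offspring = 1/2 (one parent–offspring link: r = (1/2)^1 = 1/2).
Summing one r·B term per recipient: 3·0.5·0.538 + 4·0.25·0.408 + 2·0.25·0.143 + 3·0.5·0.0455 = 1.35475.
1.35475 > 0.81: the indirect benefit exceeds the cost.

Yes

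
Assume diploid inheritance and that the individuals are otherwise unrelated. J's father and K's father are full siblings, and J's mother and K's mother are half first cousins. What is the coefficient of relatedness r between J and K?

Independent pedigree routes through distinct common ancestors add.
J and K are related in two ways: first cousins through their fathers (r = 1/8) and half second cousins through their mothers (r = 1/64).
r = 1/8 + 1/64 = 9/64 = 0.140625.

0.140625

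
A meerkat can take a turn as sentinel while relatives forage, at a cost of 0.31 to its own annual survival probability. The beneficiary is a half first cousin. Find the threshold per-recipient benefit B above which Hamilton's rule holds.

r to a half first cousin = 1/16 (half first cousins share one grandparent — one path of length 4: r = (1/2)^4 = 1/16).
Hamilton's rule with n recipients of equal r: n·r·B > C, so B > C/(n·r) = 0.31/(1·0.0625) = 4.96.

4.96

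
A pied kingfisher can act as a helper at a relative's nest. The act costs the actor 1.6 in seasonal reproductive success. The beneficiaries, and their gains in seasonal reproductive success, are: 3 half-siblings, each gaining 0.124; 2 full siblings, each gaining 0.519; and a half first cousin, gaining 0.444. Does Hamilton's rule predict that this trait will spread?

No

Hamilton's rule: the trait is favored when the sum of r·B over every recipient exceeds the actor's cost C.
r to a half-sibling = 0.25 (half-sibs share one parent — one path of length 2: r = (1/2)^2 = 1/4).
r to a full sibling = 1/2 (full sibs share both parents — two paths of length 2: r = 2·(1/2)^2 = 1/2).
r to a half first cousin = 0.0625 (half first cousins share one grandparent — one path of length 4: r = (1/2)^4 = 1/16).
Summing one r·B term per recipient: 3·0.25·0.124 + 2·0.5·0.519 + 1·0.0625·0.444 = 0.63975.
0.63975 < 1.6: the indirect benefit is less than the cost.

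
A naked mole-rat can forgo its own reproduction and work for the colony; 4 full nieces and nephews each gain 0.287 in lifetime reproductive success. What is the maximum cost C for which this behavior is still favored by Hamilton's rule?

r to a full niece or nephew = 1/4 (full aunt/uncle↔niece/nephew: two paths of length 3 through the shared grandparent pair: r = 2·(1/2)^3 = 1/4).
Hamilton's rule: n·r·B > C, so the trait is favored while C < n·r·B = 4·0.25·0.287 = 0.287.

0.287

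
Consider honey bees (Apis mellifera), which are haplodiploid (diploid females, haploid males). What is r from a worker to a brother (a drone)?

Her haploid brother carries none of their father's genes and a random half of their mother's genome; that half matches the maternal half of her own genome with probability 1/2: r = 1/2 · 1/2 = 1/4.

0.25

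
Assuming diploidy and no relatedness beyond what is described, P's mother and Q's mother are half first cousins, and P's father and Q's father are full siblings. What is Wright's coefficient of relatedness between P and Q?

With two independent routes of shared ancestry, r is the sum of the two contributions.
P and Q are related in two ways: half second cousins through their mothers (r = 1/64) and first cousins through their fathers (r = 1/8).
r = 1/64 + 1/8 = 9/64 = 0.140625.

0.140625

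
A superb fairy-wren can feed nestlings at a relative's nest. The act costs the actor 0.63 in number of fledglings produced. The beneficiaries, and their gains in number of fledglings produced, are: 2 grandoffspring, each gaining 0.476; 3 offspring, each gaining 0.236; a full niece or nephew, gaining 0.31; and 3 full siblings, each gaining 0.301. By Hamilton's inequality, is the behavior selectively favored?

Hamilton's rule: the trait is favored when the sum of r·B over every recipient exceeds the actor's cost C.
r to a grandoffspring = 1/4 (two parent–offspring links: r = (1/2)^2 = 1/4).
r to an offspring = 0.5 (one parent–offspring link: r = (1/2)^1 = 1/2).
r to a full niece or nephew = 1/4 (full aunt/uncle↔niece/nephew: two paths of length 3 through the shared grandparent pair: r = 2·(1/2)^3 = 1/4).
r to a full sibling = 0.5 (full sibs share both parents — two paths of length 2: r = 2·(1/2)^2 = 1/2).
Summing one r·B term per recipient: 2·0.25·0.476 + 3·0.5·0.236 + 1·0.25·0.31 + 3·0.5·0.301 = 1.121.
1.121 > 0.63: the indirect benefit exceeds the cost.

Yes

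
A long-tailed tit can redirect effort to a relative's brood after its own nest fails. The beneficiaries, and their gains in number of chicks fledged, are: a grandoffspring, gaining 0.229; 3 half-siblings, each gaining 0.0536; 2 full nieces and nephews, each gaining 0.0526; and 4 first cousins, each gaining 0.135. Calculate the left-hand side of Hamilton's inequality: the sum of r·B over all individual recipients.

r to a grandoffspring = 1/4 (two parent–offspring links: r = (1/2)^2 = 1/4).
r to a half-sibling = 0.25 (half-sibs share one parent — one path of length 2: r = (1/2)^2 = 1/4).
r to a full niece or nephew = 0.25 (full aunt/uncle↔niece/nephew: two paths of length 3 through the shared grandparent pair: r = 2·(1/2)^3 = 1/4).
r to a first cousin = 1/8 (first cousins share one grandparent pair — two paths of length 4: r = 2·(1/2)^4 = 1/8).
Summing one r·B term per recipient: 1·0.25·0.229 + 3·0.25·0.0536 + 2·0.25·0.0526 + 4·0.125·0.135 = 0.19125.

0.19125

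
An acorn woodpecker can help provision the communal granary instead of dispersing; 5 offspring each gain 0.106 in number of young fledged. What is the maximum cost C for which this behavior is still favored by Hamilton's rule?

0.265

r to an offspring = 1/2 (one parent–offspring link: r = (1/2)^1 = 1/2).
Hamilton's rule: n·r·B > C, so the trait is favored while C < n·r·B = 5·0.5·0.106 = 0.265.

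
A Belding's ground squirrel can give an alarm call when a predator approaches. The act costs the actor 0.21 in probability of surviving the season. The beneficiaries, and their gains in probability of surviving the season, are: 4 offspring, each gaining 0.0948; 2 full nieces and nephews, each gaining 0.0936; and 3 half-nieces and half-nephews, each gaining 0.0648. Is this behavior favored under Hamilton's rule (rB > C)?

Hamilton's rule: the trait is favored when the sum of r·B over every recipient exceeds the actor's cost C.
r to an offspring = 0.5 (one parent–offspring link: r = (1/2)^1 = 1/2).
r to a full niece or nephew = 1/4 (full aunt/uncle↔niece/nephew: two paths of length 3 through the shared grandparent pair: r = 2·(1/2)^3 = 1/4).
r to a half-niece or half-nephew = 0.125 (half-aunt/uncle↔niece/nephew: one path of length 3: r = (1/2)^3 = 1/8).
Summing one r·B term per recipient: 4·0.5·0.0948 + 2·0.25·0.0936 + 3·0.125·0.0648 = 0.2607.
0.2607 > 0.21: the indirect benefit exceeds the cost.

Yes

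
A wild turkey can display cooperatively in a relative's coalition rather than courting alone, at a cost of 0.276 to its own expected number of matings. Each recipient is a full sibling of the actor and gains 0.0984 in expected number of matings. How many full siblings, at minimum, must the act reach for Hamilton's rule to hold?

6

r to a full sibling = 0.5 (full sibs share both parents — two paths of length 2: r = 2·(1/2)^2 = 1/2).
Hamilton's rule: n·r·B > C  ⇒  n > C/(r·B) = 0.276/(0.5·0.0984) = 5.61.
The smallest integer exceeding 5.61 is 6.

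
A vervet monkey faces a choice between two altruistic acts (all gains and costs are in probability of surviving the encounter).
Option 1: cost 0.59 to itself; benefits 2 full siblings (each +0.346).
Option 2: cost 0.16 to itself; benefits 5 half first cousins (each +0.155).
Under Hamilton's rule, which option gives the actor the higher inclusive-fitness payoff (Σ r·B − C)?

Option 1: r to a full sibling = 0.5.
Option 1: Σ r·B − C = (2·0.5·0.346) − 0.59 = -0.244.
Option 2: r to a half first cousin = 0.0625.
Option 2: Σ r·B − C = (5·0.0625·0.155) − 0.16 = -0.1115625.
Option 2 has the higher net inclusive-fitness payoff.

Option 2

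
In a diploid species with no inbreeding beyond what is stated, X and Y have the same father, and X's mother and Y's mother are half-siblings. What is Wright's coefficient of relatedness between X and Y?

0.3125

With two independent routes of shared ancestry, r is the sum of the two contributions.
X and Y are related in two ways: half-sibs through their shared father (r = 1/4) and half first cousins through their mothers (r = 1/16).
r = 1/4 + 1/16 = 5/16 = 0.3125.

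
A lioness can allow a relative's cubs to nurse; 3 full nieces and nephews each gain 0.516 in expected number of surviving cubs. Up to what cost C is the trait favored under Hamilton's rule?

0.387

r to a full niece or nephew = 1/4 (full aunt/uncle↔niece/nephew: two paths of length 3 through the shared grandparent pair: r = 2·(1/2)^3 = 1/4).
Hamilton's rule: n·r·B > C, so the trait is favored while C < n·r·B = 3·0.25·0.516 = 0.387.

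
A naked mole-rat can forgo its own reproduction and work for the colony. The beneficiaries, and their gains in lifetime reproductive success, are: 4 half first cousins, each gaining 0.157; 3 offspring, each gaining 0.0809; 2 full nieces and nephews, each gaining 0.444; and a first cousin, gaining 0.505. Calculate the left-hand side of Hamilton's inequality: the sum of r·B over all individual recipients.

r to a half first cousin = 0.0625 (half first cousins share one grandparent — one path of length 4: r = (1/2)^4 = 1/16).
r to an offspring = 0.5 (one parent–offspring link: r = (1/2)^1 = 1/2).
r to a full niece or nephew = 1/4 (full aunt/uncle↔niece/nephew: two paths of length 3 through the shared grandparent pair: r = 2·(1/2)^3 = 1/4).
r to a first cousin = 0.125 (first cousins share one grandparent pair — two paths of length 4: r = 2·(1/2)^4 = 1/8).
Summing one r·B term per recipient: 4·0.0625·0.157 + 3·0.5·0.0809 + 2·0.25·0.444 + 1·0.125·0.505 = 0.445725.

0.445725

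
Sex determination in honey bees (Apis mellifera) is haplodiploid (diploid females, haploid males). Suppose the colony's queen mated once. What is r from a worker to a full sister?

0.75

Haplodiploid full sisters inherit their father's entire haploid genome identically (contributing 1/2) and on average half of their mother's contribution (1/2 · 1/2 = 1/4); r = 1/2 + 1/4 = 3/4.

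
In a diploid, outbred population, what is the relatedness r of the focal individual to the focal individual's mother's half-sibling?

0.125

Each parent–offspring link contributes a factor of 1/2, and independent paths through distinct common ancestors add.
Half-aunt/uncle↔niece/nephew: one path of length 3: r = (1/2)^3 = 1/8.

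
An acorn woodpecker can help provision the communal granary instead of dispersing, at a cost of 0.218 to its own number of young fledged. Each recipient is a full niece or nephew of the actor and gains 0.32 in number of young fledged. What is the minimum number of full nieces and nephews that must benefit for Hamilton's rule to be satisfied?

3

r to a full niece or nephew = 1/4 (full aunt/uncle↔niece/nephew: two paths of length 3 through the shared grandparent pair: r = 2·(1/2)^3 = 1/4).
Hamilton's rule: n·r·B > C  ⇒  n > C/(r·B) = 0.218/(0.25·0.32) = 2.725.
The smallest integer exceeding 2.725 is 3.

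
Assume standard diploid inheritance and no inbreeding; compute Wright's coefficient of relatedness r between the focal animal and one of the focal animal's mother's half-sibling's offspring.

0.0625

Each parent–offspring link contributes a factor of 1/2, and independent paths through distinct common ancestors add.
Half first cousins share one grandparent — one path of length 4: r = (1/2)^4 = 1/16.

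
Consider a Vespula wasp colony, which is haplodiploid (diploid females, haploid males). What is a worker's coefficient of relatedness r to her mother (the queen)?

One meiotic link between diploid queen and diploid daughter: r = 1/2.

0.5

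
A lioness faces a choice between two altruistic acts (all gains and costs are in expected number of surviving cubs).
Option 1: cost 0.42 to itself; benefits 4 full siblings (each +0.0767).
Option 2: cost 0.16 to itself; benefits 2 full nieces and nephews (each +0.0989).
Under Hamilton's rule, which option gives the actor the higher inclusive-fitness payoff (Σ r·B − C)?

Option 2

Option 1: r to a full sibling = 0.5.
Option 1: Σ r·B − C = (4·0.5·0.0767) − 0.42 = -0.2666.
Option 2: r to a full niece or nephew = 0.25.
Option 2: Σ r·B − C = (2·0.25·0.0989) − 0.16 = -0.11055.
Option 2 has the higher net inclusive-fitness payoff.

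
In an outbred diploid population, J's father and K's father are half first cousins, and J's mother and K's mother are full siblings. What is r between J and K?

Relatedness sums over independent paths through distinct common ancestors.
J and K are related in two ways: half second cousins through their fathers (r = 1/64) and first cousins through their mothers (r = 1/8).
r = 1/64 + 1/8 = 9/64 = 0.140625.

0.140625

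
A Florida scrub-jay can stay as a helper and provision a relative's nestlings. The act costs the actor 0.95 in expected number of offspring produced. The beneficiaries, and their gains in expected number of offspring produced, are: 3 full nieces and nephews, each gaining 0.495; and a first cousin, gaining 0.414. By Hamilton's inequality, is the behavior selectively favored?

No

Hamilton's rule: the trait is favored when the sum of r·B over every recipient exceeds the actor's cost C.
r to a full niece or nephew = 1/4 (full aunt/uncle↔niece/nephew: two paths of length 3 through the shared grandparent pair: r = 2·(1/2)^3 = 1/4).
r to a first cousin = 0.125 (first cousins share one grandparent pair — two paths of length 4: r = 2·(1/2)^4 = 1/8).
Summing one r·B term per recipient: 3·0.25·0.495 + 1·0.125·0.414 = 0.423.
0.423 < 0.95: the indirect benefit is less than the cost.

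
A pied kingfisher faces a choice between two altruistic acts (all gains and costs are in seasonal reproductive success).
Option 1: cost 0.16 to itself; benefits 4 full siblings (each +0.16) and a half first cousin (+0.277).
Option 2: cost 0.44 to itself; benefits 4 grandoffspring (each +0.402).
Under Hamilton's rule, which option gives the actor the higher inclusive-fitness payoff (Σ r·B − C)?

Option 1

Option 1: r to a full sibling = 0.5.
Option 1: r to a half first cousin = 0.0625.
Option 1: Σ r·B − C = (4·0.5·0.16 + 1·0.0625·0.277) − 0.16 = 0.1773125.
Option 2: r to a grandoffspring = 0.25.
Option 2: Σ r·B − C = (4·0.25·0.402) − 0.44 = -0.038.
Option 1 has the higher net inclusive-fitness payoff.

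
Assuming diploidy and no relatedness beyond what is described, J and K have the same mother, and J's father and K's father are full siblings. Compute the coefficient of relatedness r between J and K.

Independent pedigree routes through distinct common ancestors add.
J and K are related in two ways: half-sibs through their shared mother (r = 1/4) and first cousins through their fathers (r = 1/8).
r = 1/4 + 1/8 = 3/8 = 0.375.

0.375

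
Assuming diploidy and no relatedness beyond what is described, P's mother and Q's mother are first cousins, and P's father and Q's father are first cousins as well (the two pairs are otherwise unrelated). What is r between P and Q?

0.0625

With two independent routes of shared ancestry, r is the sum of the two contributions.
P and Q are related in two ways: second cousins through their mothers (r = 1/32) and second cousins through their fathers (r = 1/32).
r = 1/32 + 1/32 = 0.0625.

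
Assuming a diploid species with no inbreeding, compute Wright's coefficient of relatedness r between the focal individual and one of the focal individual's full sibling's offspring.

Each parent–offspring link contributes a factor of 1/2, and independent paths through distinct common ancestors add.
Full aunt/uncle↔niece/nephew: two paths of length 3 through the shared grandparent pair: r = 2·(1/2)^3 = 1/4.

0.25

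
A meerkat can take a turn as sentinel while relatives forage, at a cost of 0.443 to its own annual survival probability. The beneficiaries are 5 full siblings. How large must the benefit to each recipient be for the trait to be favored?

r to a full sibling = 0.5 (full sibs share both parents — two paths of length 2: r = 2·(1/2)^2 = 1/2).
Hamilton's rule with n recipients of equal r: n·r·B > C, so B > C/(n·r) = 0.443/(5·0.5) = 0.1772.

0.1772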